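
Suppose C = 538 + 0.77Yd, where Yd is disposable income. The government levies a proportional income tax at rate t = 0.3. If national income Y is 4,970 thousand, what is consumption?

C = 3216.83

Yd = (1 − 0.3)(4970) = 0.7(4970) = 3479
C = 538 + 0.77(3479) = 538 + 2678.83 = 3216.83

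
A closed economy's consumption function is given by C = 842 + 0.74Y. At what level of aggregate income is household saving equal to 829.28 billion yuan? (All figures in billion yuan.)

Y = 6428

S = Y − C = -842 + 0.26Y
-842 + 0.26Y = 829.28, so 0.26Y = 1671.28 and Y = 6428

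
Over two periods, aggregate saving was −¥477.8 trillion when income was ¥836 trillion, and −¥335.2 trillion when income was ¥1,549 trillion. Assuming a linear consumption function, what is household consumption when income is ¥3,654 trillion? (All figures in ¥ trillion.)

MPS = ΔS/ΔY = (-335.2 − (-477.8))/(1549 − 836) = 142.6/713 = 0.2
MPC = 1 − MPS = 0.8
Autonomous saving = -477.8 − 0.2(836) = -645, so a = 645
C = 645 + 0.8(3654) = 645 + 2923.2 = 3568.2

C = 3568.2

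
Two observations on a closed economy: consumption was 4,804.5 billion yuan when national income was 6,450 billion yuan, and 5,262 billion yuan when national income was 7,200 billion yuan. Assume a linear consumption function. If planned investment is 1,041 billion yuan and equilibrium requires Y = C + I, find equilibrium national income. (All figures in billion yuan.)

Y = 4900

MPC = (5262 − 4804.5)/(7200 − 6450) = 457.5/750 = 0.61
a = 4804.5 − 0.61(6450) = 870
Equilibrium: Y = 870 + 0.61Y + 1041
0.39Y = 1911, so Y = 1911/0.39 = 4900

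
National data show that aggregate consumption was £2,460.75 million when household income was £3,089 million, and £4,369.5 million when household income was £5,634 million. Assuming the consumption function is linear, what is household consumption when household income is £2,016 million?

C = 1656

MPC = (4369.5 − 2460.75)/(5634 − 3089) = 1908.75/2545 = 0.75
a = 2460.75 − 0.75(3089) = 2460.75 − 2316.75 = 144
C = 144 + 0.75(2016) = 144 + 1512 = 1656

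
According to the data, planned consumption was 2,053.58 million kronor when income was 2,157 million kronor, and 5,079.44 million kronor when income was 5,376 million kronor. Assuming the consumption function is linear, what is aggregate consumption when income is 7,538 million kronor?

MPC = (5079.44 − 2053.58)/(5376 − 2157) = 3025.86/3219 = 0.94
a = 2053.58 − 0.94(2157) = 2053.58 − 2027.58 = 26
C = 26 + 0.94(7538) = 26 + 7085.72 = 7111.72

C = 7111.72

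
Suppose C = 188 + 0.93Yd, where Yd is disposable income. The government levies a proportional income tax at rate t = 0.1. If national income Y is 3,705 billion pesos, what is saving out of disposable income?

S = 45.415

Yd = (1 − 0.1)(3705) = 0.9(3705) = 3334.5
C = 188 + 0.93(3334.5) = 188 + 3101.085 = 3289.085
S = Yd − C = 3334.5 − 3289.085 = 45.415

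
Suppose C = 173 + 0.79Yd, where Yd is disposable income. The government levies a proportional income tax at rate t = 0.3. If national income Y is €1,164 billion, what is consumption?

C = 816.692

Yd = (1 − 0.3)(1164) = 0.7(1164) = 814.8
C = 173 + 0.79(814.8) = 173 + 643.692 = 816.692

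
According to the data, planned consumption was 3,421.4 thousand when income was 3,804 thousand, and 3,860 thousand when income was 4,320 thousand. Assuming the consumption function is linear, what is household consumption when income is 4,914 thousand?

MPC = (3860 − 3421.4)/(4320 − 3804) = 438.6/516 = 0.85
a = 3421.4 − 0.85(3804) = 3421.4 − 3233.4 = 188
C = 188 + 0.85(4914) = 188 + 4176.9 = 4364.9

C = 4364.9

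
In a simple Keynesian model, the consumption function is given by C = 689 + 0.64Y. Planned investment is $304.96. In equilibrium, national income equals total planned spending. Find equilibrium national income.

Y = 2761

Y = C + I = 689 + 0.64Y + 304.96
Y − 0.64Y = 993.96
0.36Y = 993.96, so Y = 993.96/0.36 = 2761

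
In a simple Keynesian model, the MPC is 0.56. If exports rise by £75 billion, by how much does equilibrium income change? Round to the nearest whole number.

ΔY ≈ 170

The multiplier is 1/(1 − MPC) = 1/0.44.
ΔY = 75/0.44 = 170.45 ≈ 170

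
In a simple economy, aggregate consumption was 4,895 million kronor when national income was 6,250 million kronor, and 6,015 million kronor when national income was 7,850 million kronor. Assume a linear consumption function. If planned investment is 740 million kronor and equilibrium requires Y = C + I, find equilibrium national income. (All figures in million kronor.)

Y = 4200

MPC = (6015 − 4895)/(7850 − 6250) = 1120/1600 = 0.7
a = 4895 − 0.7(6250) = 520
Equilibrium: Y = 520 + 0.7Y + 740
0.3Y = 1260, so Y = 1260/0.3 = 4200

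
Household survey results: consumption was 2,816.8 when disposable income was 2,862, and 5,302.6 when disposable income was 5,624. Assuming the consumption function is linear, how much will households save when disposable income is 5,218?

S = 280.8

MPC = (5302.6 − 2816.8)/(5624 − 2862) = 2485.8/2762 = 0.9
a = 2816.8 − 0.9(2862) = 2816.8 − 2575.8 = 241
C = 241 + 0.9(5218) = 4937.2
S = 5218 − 4937.2 = 280.8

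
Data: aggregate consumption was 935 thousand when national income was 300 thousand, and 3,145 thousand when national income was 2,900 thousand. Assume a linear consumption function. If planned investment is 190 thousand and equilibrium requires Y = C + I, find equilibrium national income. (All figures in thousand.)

MPC = (3145 − 935)/(2900 − 300) = 2210/2600 = 0.85
a = 935 − 0.85(300) = 680
Equilibrium: Y = 680 + 0.85Y + 190
0.15Y = 870, so Y = 870/0.15 = 5800

Y = 5800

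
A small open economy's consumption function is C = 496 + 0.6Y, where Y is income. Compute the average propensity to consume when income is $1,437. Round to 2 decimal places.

APC = 0.95

C = 496 + 0.6(1437) = 1358.2
APC = C/Y = 1358.2/1437 = 0.95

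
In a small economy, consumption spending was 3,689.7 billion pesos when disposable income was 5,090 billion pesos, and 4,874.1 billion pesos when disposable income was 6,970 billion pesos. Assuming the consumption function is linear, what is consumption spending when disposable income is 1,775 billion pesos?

C = 1601.25

MPC = (4874.1 − 3689.7)/(6970 − 5090) = 1184.4/1880 = 0.63
a = 3689.7 − 0.63(5090) = 3689.7 − 3206.7 = 483
C = 483 + 0.63(1775) = 483 + 1118.25 = 1601.25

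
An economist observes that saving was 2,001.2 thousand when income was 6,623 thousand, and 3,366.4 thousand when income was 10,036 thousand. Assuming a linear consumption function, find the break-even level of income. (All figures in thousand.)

Y = 1620

MPS = ΔS/ΔY = (3366.4 − 2001.2)/(10036 − 6623) = 1365.2/3413 = 0.4
MPC = 1 − MPS = 0.6
From S(6623) = 2001.2: −a + 0.4(6623) = 2001.2, so a = 2649.2 − 2001.2 = 648
Break-even (S = 0): Y = a/MPS = 648/0.4 = 1620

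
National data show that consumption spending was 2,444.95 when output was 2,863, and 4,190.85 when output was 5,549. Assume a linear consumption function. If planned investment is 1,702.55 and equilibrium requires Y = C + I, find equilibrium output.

Y = 6533

MPC = (4190.85 − 2444.95)/(5549 − 2863) = 1745.9/2686 = 0.65
a = 2444.95 − 0.65(2863) = 584
Equilibrium: Y = 584 + 0.65Y + 1702.55
0.35Y = 2286.55, so Y = 2286.55/0.35 = 6533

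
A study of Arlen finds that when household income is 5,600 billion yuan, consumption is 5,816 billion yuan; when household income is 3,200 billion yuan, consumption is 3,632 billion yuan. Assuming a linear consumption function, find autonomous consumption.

MPC = ΔC/ΔY = (5816 − 3632)/(5600 − 3200) = 2184/2400 = 0.91
a = C − MPC·Y = 3632 − 0.91(3200) = 3632 − 2912 = 720

a = 720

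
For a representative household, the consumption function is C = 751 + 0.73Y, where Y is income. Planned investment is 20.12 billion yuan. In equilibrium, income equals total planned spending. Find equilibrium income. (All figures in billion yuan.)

Y = C + I = 751 + 0.73Y + 20.12
Y − 0.73Y = 771.12
0.27Y = 771.12, so Y = 771.12/0.27 = 2856

Y = 2856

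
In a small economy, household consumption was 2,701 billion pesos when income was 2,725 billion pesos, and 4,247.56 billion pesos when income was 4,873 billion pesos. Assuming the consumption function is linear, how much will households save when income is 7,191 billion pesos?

MPC = (4247.56 − 2701)/(4873 − 2725) = 1546.56/2148 = 0.72
a = 2701 − 0.72(2725) = 2701 − 1962 = 739
C = 739 + 0.72(7191) = 5916.52
S = 7191 − 5916.52 = 1274.48

S = 1274.48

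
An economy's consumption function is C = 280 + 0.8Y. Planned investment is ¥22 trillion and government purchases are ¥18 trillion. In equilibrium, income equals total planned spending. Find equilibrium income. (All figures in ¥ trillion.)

Y = C + I + G = 280 + 0.8Y + 22 + 18
Y − 0.8Y = 320
0.2Y = 320, so Y = 320/0.2 = 1600

Y = 1600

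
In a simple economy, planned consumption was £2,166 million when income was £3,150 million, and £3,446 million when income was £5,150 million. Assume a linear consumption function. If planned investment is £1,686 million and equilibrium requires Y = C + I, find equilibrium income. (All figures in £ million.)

Y = 5100

MPC = (3446 − 2166)/(5150 − 3150) = 1280/2000 = 0.64
a = 2166 − 0.64(3150) = 150
Equilibrium: Y = 150 + 0.64Y + 1686
0.36Y = 1836, so Y = 1836/0.36 = 5100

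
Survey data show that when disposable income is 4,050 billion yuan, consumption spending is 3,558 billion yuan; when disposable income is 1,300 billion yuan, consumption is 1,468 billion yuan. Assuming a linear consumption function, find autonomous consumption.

MPC = ΔC/ΔY = (3558 − 1468)/(4050 − 1300) = 2090/2750 = 0.76
a = C − MPC·Y = 1468 − 0.76(1300) = 1468 − 988 = 480

a = 480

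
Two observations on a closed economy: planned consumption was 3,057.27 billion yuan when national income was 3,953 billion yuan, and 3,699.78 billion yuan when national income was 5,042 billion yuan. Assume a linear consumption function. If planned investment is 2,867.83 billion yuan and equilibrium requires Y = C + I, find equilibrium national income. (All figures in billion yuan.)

Y = 8763

MPC = (3699.78 − 3057.27)/(5042 − 3953) = 642.51/1089 = 0.59
a = 3057.27 − 0.59(3953) = 725
Equilibrium: Y = 725 + 0.59Y + 2867.83
0.41Y = 3592.83, so Y = 3592.83/0.41 = 8763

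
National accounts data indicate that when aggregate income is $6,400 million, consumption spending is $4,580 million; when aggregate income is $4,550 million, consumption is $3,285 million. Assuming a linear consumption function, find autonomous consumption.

MPC = ΔC/ΔY = (4580 − 3285)/(6400 − 4550) = 1295/1850 = 0.7
a = C − MPC·Y = 3285 − 0.7(4550) = 3285 − 3185 = 100

a = 100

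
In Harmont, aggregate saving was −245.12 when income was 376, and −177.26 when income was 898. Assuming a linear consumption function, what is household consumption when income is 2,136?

C = 2152.32

MPS = ΔS/ΔY = (-177.26 − (-245.12))/(898 − 376) = 67.86/522 = 0.13
MPC = 1 − MPS = 0.87
Autonomous saving = -245.12 − 0.13(376) = -294, so a = 294
C = 294 + 0.87(2136) = 294 + 1858.32 = 2152.32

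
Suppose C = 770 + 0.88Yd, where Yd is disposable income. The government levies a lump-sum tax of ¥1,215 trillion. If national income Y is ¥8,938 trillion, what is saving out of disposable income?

S = 156.76

Yd = Y − T = 8938 − 1215 = 7723
C = 770 + 0.88(7723) = 770 + 6796.24 = 7566.24
S = Yd − C = 7723 − 7566.24 = 156.76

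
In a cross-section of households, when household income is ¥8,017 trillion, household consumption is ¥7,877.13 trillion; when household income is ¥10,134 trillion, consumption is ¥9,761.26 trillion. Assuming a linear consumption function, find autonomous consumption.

a = 742

MPC = ΔC/ΔY = (9761.26 − 7877.13)/(10134 − 8017) = 1884.13/2117 = 0.89
a = C − MPC·Y = 7877.13 − 0.89(8017) = 7877.13 − 7135.13 = 742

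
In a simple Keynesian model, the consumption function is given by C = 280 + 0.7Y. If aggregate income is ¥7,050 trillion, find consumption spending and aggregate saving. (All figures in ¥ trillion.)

C = 280 + 0.7(7050) = 280 + 4935 = 5215
S = Y − C = 7050 − 5215 = 1835

C = 5215; S = 1835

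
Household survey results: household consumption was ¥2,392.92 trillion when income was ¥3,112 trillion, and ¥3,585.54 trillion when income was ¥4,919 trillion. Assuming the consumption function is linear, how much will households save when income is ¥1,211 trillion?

MPC = (3585.54 − 2392.92)/(4919 − 3112) = 1192.62/1807 = 0.66
a = 2392.92 − 0.66(3112) = 2392.92 − 2053.92 = 339
C = 339 + 0.66(1211) = 1138.26
S = 1211 − 1138.26 = 72.74

S = 72.74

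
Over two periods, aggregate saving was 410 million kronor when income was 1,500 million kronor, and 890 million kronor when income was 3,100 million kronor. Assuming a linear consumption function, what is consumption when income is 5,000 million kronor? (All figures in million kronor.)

MPS = ΔS/ΔY = (890 − 410)/(3100 − 1500) = 480/1600 = 0.3
MPC = 1 − MPS = 0.7
Autonomous saving = 410 − 0.3(1500) = -40, so a = 40
C = 40 + 0.7(5000) = 40 + 3500 = 3540

C = 3540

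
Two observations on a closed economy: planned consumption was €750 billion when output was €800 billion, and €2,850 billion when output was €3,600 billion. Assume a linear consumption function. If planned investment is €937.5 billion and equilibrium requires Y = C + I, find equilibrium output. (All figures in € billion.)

MPC = (2850 − 750)/(3600 − 800) = 2100/2800 = 0.75
a = 750 − 0.75(800) = 150
Equilibrium: Y = 150 + 0.75Y + 937.5
0.25Y = 1087.5, so Y = 1087.5/0.25 = 4350

Y = 4350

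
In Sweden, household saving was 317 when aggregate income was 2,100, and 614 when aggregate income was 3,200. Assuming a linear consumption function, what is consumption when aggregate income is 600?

MPS = ΔS/ΔY = (614 − 317)/(3200 − 2100) = 297/1100 = 0.27
MPC = 1 − MPS = 0.73
Autonomous saving = 317 − 0.27(2100) = -250, so a = 250
C = 250 + 0.73(600) = 250 + 438 = 688

C = 688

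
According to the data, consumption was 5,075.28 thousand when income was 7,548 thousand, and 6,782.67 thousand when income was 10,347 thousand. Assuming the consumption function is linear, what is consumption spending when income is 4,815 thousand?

C = 3408.15

MPC = (6782.67 − 5075.28)/(10347 − 7548) = 1707.39/2799 = 0.61
a = 5075.28 − 0.61(7548) = 5075.28 − 4604.28 = 471
C = 471 + 0.61(4815) = 471 + 2937.15 = 3408.15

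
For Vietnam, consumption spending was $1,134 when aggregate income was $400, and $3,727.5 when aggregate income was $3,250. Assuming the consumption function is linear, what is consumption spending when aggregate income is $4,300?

C = 4683

MPC = (3727.5 − 1134)/(3250 − 400) = 2593.5/2850 = 0.91
a = 1134 − 0.91(400) = 1134 − 364 = 770
C = 770 + 0.91(4300) = 770 + 3913 = 4683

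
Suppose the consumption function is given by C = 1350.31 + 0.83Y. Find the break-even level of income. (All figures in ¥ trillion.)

Y = 7943

At break-even, C = Y: 1350.31 + 0.83Y = Y
0.17Y = 1350.31, so Y = 1350.31/0.17 = 7943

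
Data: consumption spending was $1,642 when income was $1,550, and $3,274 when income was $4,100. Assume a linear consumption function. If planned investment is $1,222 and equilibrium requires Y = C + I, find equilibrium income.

MPC = (3274 − 1642)/(4100 − 1550) = 1632/2550 = 0.64
a = 1642 − 0.64(1550) = 650
Equilibrium: Y = 650 + 0.64Y + 1222
0.36Y = 1872, so Y = 1872/0.36 = 5200

Y = 5200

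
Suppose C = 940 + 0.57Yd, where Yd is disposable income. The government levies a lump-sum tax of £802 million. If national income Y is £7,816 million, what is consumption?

C = 4937.98

Yd = Y − T = 7816 − 802 = 7014
C = 940 + 0.57(7014) = 940 + 3997.98 = 4937.98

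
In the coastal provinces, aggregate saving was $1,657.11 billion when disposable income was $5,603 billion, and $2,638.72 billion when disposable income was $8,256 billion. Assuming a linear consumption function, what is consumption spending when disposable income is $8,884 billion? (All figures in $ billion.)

MPS = ΔS/ΔY = (2638.72 − 1657.11)/(8256 − 5603) = 981.61/2653 = 0.37
MPC = 1 − MPS = 0.63
Autonomous saving = 1657.11 − 0.37(5603) = -416, so a = 416
C = 416 + 0.63(8884) = 416 + 5596.92 = 6012.92

C = 6012.92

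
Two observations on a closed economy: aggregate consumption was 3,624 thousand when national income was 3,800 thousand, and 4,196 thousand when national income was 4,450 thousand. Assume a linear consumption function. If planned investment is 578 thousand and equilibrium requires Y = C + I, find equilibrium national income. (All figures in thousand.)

MPC = (4196 − 3624)/(4450 − 3800) = 572/650 = 0.88
a = 3624 − 0.88(3800) = 280
Equilibrium: Y = 280 + 0.88Y + 578
0.12Y = 858, so Y = 858/0.12 = 7150

Y = 7150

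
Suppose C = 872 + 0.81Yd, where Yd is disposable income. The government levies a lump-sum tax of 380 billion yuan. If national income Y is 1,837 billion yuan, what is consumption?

Yd = Y − T = 1837 − 380 = 1457
C = 872 + 0.81(1457) = 872 + 1180.17 = 2052.17

C = 2052.17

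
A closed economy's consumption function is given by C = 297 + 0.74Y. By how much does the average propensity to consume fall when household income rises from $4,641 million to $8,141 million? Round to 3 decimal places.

At Y = 4641: C = 297 + 0.74(4641) = 3731.34, APC = 3731.34/4641 = 0.8040
At Y = 8141: C = 6321.34, APC = 6321.34/8141 = 0.7765
Fall in APC = 0.8040 − 0.7765 = 0.0275 ≈ 0.028

ΔAPC = 0.028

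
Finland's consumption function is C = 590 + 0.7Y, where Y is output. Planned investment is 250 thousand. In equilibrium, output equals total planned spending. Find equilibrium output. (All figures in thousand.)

Y = 2800

Y = C + I = 590 + 0.7Y + 250
Y − 0.7Y = 840
0.3Y = 840, so Y = 840/0.3 = 2800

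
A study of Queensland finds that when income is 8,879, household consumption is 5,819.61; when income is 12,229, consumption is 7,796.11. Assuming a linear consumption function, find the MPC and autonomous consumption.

MPC = ΔC/ΔY = (7796.11 − 5819.61)/(12229 − 8879) = 1976.5/3350 = 0.59
a = C − MPC·Y = 5819.61 − 0.59(8879) = 5819.61 − 5238.61 = 581

MPC = 0.59; a = 581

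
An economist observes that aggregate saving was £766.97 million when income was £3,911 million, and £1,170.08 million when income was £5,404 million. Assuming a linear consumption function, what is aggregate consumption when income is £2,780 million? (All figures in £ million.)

C = 2318.4

MPS = ΔS/ΔY = (1170.08 − 766.97)/(5404 − 3911) = 403.11/1493 = 0.27
MPC = 1 − MPS = 0.73
Autonomous saving = 766.97 − 0.27(3911) = -289, so a = 289
C = 289 + 0.73(2780) = 289 + 2029.4 = 2318.4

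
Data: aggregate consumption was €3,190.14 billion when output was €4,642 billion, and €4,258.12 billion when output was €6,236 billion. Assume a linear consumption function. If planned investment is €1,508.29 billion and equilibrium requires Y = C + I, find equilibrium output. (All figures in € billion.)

MPC = (4258.12 − 3190.14)/(6236 − 4642) = 1067.98/1594 = 0.67
a = 3190.14 − 0.67(4642) = 80
Equilibrium: Y = 80 + 0.67Y + 1508.29
0.33Y = 1588.29, so Y = 1588.29/0.33 = 4813

Y = 4813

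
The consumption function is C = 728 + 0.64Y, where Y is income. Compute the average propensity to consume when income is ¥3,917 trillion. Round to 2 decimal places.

APC = 0.83

C = 728 + 0.64(3917) = 3234.88
APC = C/Y = 3234.88/3917 = 0.83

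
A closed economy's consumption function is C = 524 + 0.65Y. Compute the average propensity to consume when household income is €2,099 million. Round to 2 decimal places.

APC = 0.90

C = 524 + 0.65(2099) = 1888.35
APC = C/Y = 1888.35/2099 = 0.90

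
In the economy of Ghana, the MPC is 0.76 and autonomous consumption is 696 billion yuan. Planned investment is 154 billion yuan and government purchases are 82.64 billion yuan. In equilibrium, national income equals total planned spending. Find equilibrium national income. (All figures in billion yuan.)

Y = C + I + G = 696 + 0.76Y + 154 + 82.64
Y − 0.76Y = 932.64
0.24Y = 932.64, so Y = 932.64/0.24 = 3886

Y = 3886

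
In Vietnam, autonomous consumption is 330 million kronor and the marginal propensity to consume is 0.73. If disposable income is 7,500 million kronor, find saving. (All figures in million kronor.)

C = 330 + 0.73(7500) = 330 + 5475 = 5805
S = Y − C = 7500 − 5805 = 1695

S = 1695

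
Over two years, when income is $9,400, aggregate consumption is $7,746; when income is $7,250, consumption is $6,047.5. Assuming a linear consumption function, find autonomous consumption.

MPC = ΔC/ΔY = (7746 − 6047.5)/(9400 − 7250) = 1698.5/2150 = 0.79
a = C − MPC·Y = 6047.5 − 0.79(7250) = 6047.5 − 5727.5 = 320

a = 320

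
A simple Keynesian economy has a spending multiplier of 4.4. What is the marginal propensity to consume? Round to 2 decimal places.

MPC = 0.77

k = 1/(1 − MPC), so 1 − MPC = 1/k = 1/4.4 = 0.2273
MPC = 1 − 0.2273 = 0.77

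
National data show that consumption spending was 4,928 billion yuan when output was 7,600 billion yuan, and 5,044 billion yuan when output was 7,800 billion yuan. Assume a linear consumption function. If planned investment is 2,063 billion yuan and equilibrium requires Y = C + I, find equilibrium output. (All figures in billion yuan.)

MPC = (5044 − 4928)/(7800 − 7600) = 116/200 = 0.58
a = 4928 − 0.58(7600) = 520
Equilibrium: Y = 520 + 0.58Y + 2063
0.42Y = 2583, so Y = 2583/0.42 = 6150

Y = 6150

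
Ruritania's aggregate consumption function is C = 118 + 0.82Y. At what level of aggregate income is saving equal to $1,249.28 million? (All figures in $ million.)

Y = 7596

S = Y − C = -118 + 0.18Y
-118 + 0.18Y = 1249.28, so 0.18Y = 1367.28 and Y = 7596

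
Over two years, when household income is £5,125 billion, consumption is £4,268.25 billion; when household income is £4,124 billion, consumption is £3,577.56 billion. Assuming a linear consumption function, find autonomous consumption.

MPC = ΔC/ΔY = (4268.25 − 3577.56)/(5125 − 4124) = 690.69/1001 = 0.69
a = C − MPC·Y = 3577.56 − 0.69(4124) = 3577.56 − 2845.56 = 732

a = 732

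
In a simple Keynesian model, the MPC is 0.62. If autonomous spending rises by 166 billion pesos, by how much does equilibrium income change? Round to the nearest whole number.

The multiplier is 1/(1 − MPC) = 1/0.38.
ΔY = 166/0.38 = 436.84 ≈ 437

ΔY ≈ 437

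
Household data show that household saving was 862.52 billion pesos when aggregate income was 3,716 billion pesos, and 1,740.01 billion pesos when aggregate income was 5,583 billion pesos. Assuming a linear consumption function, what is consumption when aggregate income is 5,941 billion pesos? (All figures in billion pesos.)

MPS = ΔS/ΔY = (1740.01 − 862.52)/(5583 − 3716) = 877.49/1867 = 0.47
MPC = 1 − MPS = 0.53
Autonomous saving = 862.52 − 0.47(3716) = -884, so a = 884
C = 884 + 0.53(5941) = 884 + 3148.73 = 4032.73

C = 4032.73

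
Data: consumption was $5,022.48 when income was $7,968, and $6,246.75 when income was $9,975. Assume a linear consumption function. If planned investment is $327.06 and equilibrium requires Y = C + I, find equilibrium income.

MPC = (6246.75 − 5022.48)/(9975 − 7968) = 1224.27/2007 = 0.61
a = 5022.48 − 0.61(7968) = 162
Equilibrium: Y = 162 + 0.61Y + 327.06
0.39Y = 489.06, so Y = 489.06/0.39 = 1254

Y = 1254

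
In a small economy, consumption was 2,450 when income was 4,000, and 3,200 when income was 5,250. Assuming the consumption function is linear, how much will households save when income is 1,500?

MPC = (3200 − 2450)/(5250 − 4000) = 750/1250 = 0.6
a = 2450 − 0.6(4000) = 2450 − 2400 = 50
C = 50 + 0.6(1500) = 950
S = 1500 − 950 = 550

S = 550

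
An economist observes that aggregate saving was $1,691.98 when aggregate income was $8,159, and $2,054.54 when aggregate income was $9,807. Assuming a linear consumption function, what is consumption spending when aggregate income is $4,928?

C = 3946.84

MPS = ΔS/ΔY = (2054.54 − 1691.98)/(9807 − 8159) = 362.56/1648 = 0.22
MPC = 1 − MPS = 0.78
Autonomous saving = 1691.98 − 0.22(8159) = -103, so a = 103
C = 103 + 0.78(4928) = 103 + 3843.84 = 3946.84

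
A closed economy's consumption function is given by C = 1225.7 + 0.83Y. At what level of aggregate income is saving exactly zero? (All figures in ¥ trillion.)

Y = 7210

At break-even, C = Y: 1225.7 + 0.83Y = Y
0.17Y = 1225.7, so Y = 1225.7/0.17 = 7210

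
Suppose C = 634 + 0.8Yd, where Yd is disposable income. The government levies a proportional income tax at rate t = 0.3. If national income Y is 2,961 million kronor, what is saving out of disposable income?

S = -219.46

Yd = (1 − 0.3)(2961) = 0.7(2961) = 2072.7
C = 634 + 0.8(2072.7) = 634 + 1658.16 = 2292.16
S = Yd − C = 2072.7 − 2292.16 = -219.46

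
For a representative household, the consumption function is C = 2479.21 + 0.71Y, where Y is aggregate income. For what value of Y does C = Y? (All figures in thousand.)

Y = 8549

At break-even, C = Y: 2479.21 + 0.71Y = Y
0.29Y = 2479.21, so Y = 2479.21/0.29 = 8549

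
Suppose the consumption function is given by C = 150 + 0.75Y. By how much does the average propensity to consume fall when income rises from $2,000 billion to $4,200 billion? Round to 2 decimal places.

At Y = 2000: C = 150 + 0.75(2000) = 1650, APC = 1650/2000 = 0.825
At Y = 4200: C = 3300, APC = 3300/4200 = 0.786
Fall in APC = 0.825 − 0.786 = 0.039 ≈ 0.04

ΔAPC = 0.04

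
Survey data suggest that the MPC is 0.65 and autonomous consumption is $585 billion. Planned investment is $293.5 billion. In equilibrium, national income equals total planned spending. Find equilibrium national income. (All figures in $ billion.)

Y = 2510

Y = C + I = 585 + 0.65Y + 293.5
Y − 0.65Y = 878.5
0.35Y = 878.5, so Y = 878.5/0.35 = 2510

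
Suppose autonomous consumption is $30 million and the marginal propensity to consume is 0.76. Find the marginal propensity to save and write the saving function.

MPS = 1 − MPC = 1 − 0.76 = 0.24
S = Y − C = -30 + 0.24Y

MPS = 0.24; S = -30 + 0.24Y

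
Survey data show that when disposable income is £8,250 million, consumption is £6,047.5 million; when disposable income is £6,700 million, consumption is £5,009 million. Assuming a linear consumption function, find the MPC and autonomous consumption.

MPC = ΔC/ΔY = (6047.5 − 5009)/(8250 − 6700) = 1038.5/1550 = 0.67
a = C − MPC·Y = 5009 − 0.67(6700) = 5009 − 4489 = 520

MPC = 0.67; a = 520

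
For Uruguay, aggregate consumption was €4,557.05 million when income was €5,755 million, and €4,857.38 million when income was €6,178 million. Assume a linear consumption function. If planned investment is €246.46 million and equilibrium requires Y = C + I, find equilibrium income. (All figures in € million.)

Y = 2474

MPC = (4857.38 − 4557.05)/(6178 − 5755) = 300.33/423 = 0.71
a = 4557.05 − 0.71(5755) = 471
Equilibrium: Y = 471 + 0.71Y + 246.46
0.29Y = 717.46, so Y = 717.46/0.29 = 2474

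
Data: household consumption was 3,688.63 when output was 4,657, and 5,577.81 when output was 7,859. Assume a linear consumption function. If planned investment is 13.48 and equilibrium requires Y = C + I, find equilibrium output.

MPC = (5577.81 − 3688.63)/(7859 − 4657) = 1889.18/3202 = 0.59
a = 3688.63 − 0.59(4657) = 941
Equilibrium: Y = 941 + 0.59Y + 13.48
0.41Y = 954.48, so Y = 954.48/0.41 = 2328

Y = 2328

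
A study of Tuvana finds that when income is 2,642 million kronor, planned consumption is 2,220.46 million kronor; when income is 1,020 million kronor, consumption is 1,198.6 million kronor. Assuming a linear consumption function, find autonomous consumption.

MPC = ΔC/ΔY = (2220.46 − 1198.6)/(2642 − 1020) = 1021.86/1622 = 0.63
a = C − MPC·Y = 1198.6 − 0.63(1020) = 1198.6 − 642.6 = 556

a = 556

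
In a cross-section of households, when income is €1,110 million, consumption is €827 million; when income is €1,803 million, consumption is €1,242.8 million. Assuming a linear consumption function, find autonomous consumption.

MPC = ΔC/ΔY = (1242.8 − 827)/(1803 − 1110) = 415.8/693 = 0.6
a = C − MPC·Y = 827 − 0.6(1110) = 827 − 666 = 161

a = 161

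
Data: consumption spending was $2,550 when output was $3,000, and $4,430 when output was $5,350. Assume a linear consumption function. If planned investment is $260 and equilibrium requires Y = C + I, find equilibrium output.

MPC = (4430 − 2550)/(5350 − 3000) = 1880/2350 = 0.8
a = 2550 − 0.8(3000) = 150
Equilibrium: Y = 150 + 0.8Y + 260
0.2Y = 410, so Y = 410/0.2 = 2050

Y = 2050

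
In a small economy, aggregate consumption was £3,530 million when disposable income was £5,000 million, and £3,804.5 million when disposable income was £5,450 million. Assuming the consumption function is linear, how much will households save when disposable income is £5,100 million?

S = 1509

MPC = (3804.5 − 3530)/(5450 − 5000) = 274.5/450 = 0.61
a = 3530 − 0.61(5000) = 3530 − 3050 = 480
C = 480 + 0.61(5100) = 3591
S = 5100 − 3591 = 1509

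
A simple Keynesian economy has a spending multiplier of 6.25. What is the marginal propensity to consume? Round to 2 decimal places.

k = 1/(1 − MPC), so 1 − MPC = 1/k = 1/6.25 = 0.1600
MPC = 1 − 0.1600 = 0.84

MPC = 0.84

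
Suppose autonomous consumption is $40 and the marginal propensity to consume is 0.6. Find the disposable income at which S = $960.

Y = 2500

S = Y − C = -40 + 0.4Y
-40 + 0.4Y = 960, so 0.4Y = 1000 and Y = 2500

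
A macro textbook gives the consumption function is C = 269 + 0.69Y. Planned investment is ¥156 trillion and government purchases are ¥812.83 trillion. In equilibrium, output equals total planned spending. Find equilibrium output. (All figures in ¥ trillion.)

Y = 3993

Y = C + I + G = 269 + 0.69Y + 156 + 812.83
Y − 0.69Y = 1237.83
0.31Y = 1237.83, so Y = 1237.83/0.31 = 3993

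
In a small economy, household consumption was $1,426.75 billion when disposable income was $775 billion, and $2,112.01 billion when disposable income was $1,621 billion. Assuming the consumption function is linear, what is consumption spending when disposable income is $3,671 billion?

MPC = (2112.01 − 1426.75)/(1621 − 775) = 685.26/846 = 0.81
a = 1426.75 − 0.81(775) = 1426.75 − 627.75 = 799
C = 799 + 0.81(3671) = 799 + 2973.51 = 3772.51

C = 3772.51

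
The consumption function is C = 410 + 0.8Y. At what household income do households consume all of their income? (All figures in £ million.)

At break-even, C = Y: 410 + 0.8Y = Y
0.2Y = 410, so Y = 410/0.2 = 2050

Y = 2050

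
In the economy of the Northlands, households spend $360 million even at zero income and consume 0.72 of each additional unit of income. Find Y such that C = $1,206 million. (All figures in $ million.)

Y = 1175

360 + 0.72Y = 1206
0.72Y = 846, so Y = 846/0.72 = 1175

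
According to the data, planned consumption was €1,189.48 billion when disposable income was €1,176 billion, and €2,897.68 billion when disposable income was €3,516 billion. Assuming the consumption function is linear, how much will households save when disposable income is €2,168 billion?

MPC = (2897.68 − 1189.48)/(3516 − 1176) = 1708.2/2340 = 0.73
a = 1189.48 − 0.73(1176) = 1189.48 − 858.48 = 331
C = 331 + 0.73(2168) = 1913.64
S = 2168 − 1913.64 = 254.36

S = 254.36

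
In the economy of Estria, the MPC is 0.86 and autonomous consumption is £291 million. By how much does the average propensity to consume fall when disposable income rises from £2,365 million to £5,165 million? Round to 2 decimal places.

At Y = 2365: C = 291 + 0.86(2365) = 2324.9, APC = 2324.9/2365 = 0.983
At Y = 5165: C = 4732.9, APC = 4732.9/5165 = 0.916
Fall in APC = 0.983 − 0.916 = 0.067 ≈ 0.07

ΔAPC = 0.07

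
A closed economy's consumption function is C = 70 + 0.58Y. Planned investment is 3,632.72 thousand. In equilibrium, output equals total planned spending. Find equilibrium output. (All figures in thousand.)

Y = C + I = 70 + 0.58Y + 3632.72
Y − 0.58Y = 3702.72
0.42Y = 3702.72, so Y = 3702.72/0.42 = 8816

Y = 8816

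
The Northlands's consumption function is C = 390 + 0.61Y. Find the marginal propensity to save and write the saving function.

MPS = 0.39; S = -390 + 0.39Y

MPS = 1 − MPC = 1 − 0.61 = 0.39
S = Y − C = -390 + 0.39Y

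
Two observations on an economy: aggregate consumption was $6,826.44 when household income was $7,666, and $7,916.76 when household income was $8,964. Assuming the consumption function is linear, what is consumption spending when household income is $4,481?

MPC = (7916.76 − 6826.44)/(8964 − 7666) = 1090.32/1298 = 0.84
a = 6826.44 − 0.84(7666) = 6826.44 − 6439.44 = 387
C = 387 + 0.84(4481) = 387 + 3764.04 = 4151.04

C = 4151.04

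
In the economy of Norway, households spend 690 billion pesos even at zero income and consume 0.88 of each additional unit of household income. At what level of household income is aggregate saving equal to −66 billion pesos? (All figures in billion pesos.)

Y = 5200

S = Y − C = -690 + 0.12Y
-690 + 0.12Y = -66, so 0.12Y = 624 and Y = 5200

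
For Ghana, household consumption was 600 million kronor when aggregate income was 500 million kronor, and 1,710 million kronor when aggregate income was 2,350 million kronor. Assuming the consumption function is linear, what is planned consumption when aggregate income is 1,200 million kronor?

MPC = (1710 − 600)/(2350 − 500) = 1110/1850 = 0.6
a = 600 − 0.6(500) = 600 − 300 = 300
C = 300 + 0.6(1200) = 300 + 720 = 1020

C = 1020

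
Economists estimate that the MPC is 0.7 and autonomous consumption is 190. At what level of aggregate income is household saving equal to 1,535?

S = Y − C = -190 + 0.3Y
-190 + 0.3Y = 1535, so 0.3Y = 1725 and Y = 5750

Y = 5750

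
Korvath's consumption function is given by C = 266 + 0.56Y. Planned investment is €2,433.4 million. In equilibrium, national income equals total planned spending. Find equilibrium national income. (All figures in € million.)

Y = 6135

Y = C + I = 266 + 0.56Y + 2433.4
Y − 0.56Y = 2699.4
0.44Y = 2699.4, so Y = 2699.4/0.44 = 6135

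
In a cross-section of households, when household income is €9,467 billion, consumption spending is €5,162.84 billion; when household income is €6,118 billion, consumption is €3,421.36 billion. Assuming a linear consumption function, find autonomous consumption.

a = 240

MPC = ΔC/ΔY = (5162.84 − 3421.36)/(9467 − 6118) = 1741.48/3349 = 0.52
a = C − MPC·Y = 3421.36 − 0.52(6118) = 3421.36 − 3181.36 = 240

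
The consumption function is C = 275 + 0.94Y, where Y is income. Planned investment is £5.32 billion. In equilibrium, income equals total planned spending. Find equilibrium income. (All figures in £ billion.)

Y = C + I = 275 + 0.94Y + 5.32
Y − 0.94Y = 280.32
0.06Y = 280.32, so Y = 280.32/0.06 = 4672

Y = 4672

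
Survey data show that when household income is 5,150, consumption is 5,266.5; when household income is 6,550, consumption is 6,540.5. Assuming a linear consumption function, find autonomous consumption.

MPC = ΔC/ΔY = (6540.5 − 5266.5)/(6550 − 5150) = 1274/1400 = 0.91
a = C − MPC·Y = 5266.5 − 0.91(5150) = 5266.5 − 4686.5 = 580

a = 580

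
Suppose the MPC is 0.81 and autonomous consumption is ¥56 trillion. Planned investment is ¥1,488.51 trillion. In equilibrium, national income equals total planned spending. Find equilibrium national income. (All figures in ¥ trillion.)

Y = 8129

Y = C + I = 56 + 0.81Y + 1488.51
Y − 0.81Y = 1544.51
0.19Y = 1544.51, so Y = 1544.51/0.19 = 8129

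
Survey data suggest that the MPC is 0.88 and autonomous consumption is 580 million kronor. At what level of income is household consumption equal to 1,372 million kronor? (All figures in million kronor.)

580 + 0.88Y = 1372
0.88Y = 792, so Y = 792/0.88 = 900

Y = 900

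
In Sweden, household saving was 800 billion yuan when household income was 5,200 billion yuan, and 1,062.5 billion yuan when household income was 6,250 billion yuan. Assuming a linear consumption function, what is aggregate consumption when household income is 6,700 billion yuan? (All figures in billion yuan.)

C = 5525

MPS = ΔS/ΔY = (1062.5 − 800)/(6250 − 5200) = 262.5/1050 = 0.25
MPC = 1 − MPS = 0.75
Autonomous saving = 800 − 0.25(5200) = -500, so a = 500
C = 500 + 0.75(6700) = 500 + 5025 = 5525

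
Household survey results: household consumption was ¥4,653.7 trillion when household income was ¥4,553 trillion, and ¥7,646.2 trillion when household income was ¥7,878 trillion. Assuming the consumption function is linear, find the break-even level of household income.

MPC = (7646.2 − 4653.7)/(7878 − 4553) = 2992.5/3325 = 0.9
a = 4653.7 − 0.9(4553) = 4653.7 − 4097.7 = 556
Break-even: Y = a/(1−MPC) = 556/0.1 = 5560

Y = 5560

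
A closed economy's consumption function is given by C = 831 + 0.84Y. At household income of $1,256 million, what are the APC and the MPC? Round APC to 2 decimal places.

APC = 1.50; MPC = 0.84

MPC = 0.84 (the slope of the consumption function)
C = 831 + 0.84(1256) = 1886.04, so APC = 1886.04/1256 = 1.50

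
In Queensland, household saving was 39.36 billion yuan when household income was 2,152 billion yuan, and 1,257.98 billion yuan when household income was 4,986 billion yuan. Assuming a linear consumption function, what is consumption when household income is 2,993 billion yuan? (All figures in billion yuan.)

C = 2592.01

MPS = ΔS/ΔY = (1257.98 − 39.36)/(4986 − 2152) = 1218.62/2834 = 0.43
MPC = 1 − MPS = 0.57
Autonomous saving = 39.36 − 0.43(2152) = -886, so a = 886
C = 886 + 0.57(2993) = 886 + 1706.01 = 2592.01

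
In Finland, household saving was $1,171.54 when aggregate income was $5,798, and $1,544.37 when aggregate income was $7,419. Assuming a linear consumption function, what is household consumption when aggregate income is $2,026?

MPS = ΔS/ΔY = (1544.37 − 1171.54)/(7419 − 5798) = 372.83/1621 = 0.23
MPC = 1 − MPS = 0.77
Autonomous saving = 1171.54 − 0.23(5798) = -162, so a = 162
C = 162 + 0.77(2026) = 162 + 1560.02 = 1722.02

C = 1722.02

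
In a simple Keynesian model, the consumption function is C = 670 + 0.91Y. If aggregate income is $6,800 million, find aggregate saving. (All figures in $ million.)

S = -58

C = 670 + 0.91(6800) = 670 + 6188 = 6858
S = Y − C = 6800 − 6858 = -58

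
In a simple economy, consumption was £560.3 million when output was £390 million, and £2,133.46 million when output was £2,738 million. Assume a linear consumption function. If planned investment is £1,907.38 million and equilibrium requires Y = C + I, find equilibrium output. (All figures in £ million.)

Y = 6686

MPC = (2133.46 − 560.3)/(2738 − 390) = 1573.16/2348 = 0.67
a = 560.3 − 0.67(390) = 299
Equilibrium: Y = 299 + 0.67Y + 1907.38
0.33Y = 2206.38, so Y = 2206.38/0.33 = 6686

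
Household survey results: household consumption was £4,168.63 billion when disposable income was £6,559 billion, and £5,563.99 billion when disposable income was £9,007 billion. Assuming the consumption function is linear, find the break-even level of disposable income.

MPC = (5563.99 − 4168.63)/(9007 − 6559) = 1395.36/2448 = 0.57
a = 4168.63 − 0.57(6559) = 4168.63 − 3738.63 = 430
Break-even: Y = a/(1−MPC) = 430/0.43 = 1000

Y = 1000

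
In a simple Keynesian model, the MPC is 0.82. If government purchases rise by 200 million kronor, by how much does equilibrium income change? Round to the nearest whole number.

ΔY ≈ 1111

The multiplier is 1/(1 − MPC) = 1/0.18.
ΔY = 200/0.18 = 1111.11 ≈ 1111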